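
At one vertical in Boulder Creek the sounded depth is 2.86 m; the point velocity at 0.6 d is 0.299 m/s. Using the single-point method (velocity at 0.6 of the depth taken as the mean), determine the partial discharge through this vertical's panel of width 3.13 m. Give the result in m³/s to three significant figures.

2.68 m³/s

v̄ = v₀.₆ = 0.299 m/s
q = v̄ × d × w = 0.2990 × 2.86 × 3.13 = 2.677 m³/s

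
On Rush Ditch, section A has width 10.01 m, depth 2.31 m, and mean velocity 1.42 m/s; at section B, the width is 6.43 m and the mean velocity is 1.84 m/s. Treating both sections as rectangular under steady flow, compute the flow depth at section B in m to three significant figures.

2.78 m

Q = A₁V₁ = (10.01×2.31) × 1.42 = 32.83 m³/s
d₂ = Q/(b₂ V₂) = 32.83/(6.43×1.84) = 2.775 m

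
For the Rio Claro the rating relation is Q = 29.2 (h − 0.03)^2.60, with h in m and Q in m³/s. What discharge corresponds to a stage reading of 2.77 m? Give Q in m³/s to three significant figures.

401 m³/s

Q = 29.2 × (2.77 − 0.03)^2.60 = 29.2 × 2.74^2.60 = 401.4 m³/s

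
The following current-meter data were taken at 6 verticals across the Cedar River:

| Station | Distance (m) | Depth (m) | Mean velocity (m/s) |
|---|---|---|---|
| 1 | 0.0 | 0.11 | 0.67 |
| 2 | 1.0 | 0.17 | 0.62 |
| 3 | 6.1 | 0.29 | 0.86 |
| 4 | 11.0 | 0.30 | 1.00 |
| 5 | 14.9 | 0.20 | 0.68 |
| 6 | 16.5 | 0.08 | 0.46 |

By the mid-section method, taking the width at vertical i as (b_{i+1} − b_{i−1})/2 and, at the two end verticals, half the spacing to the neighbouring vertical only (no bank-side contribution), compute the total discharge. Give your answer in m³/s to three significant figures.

w_1 = (1.0 − 0.0)/2 = 0.5 m; q_1 = 0.67 × 0.11 × 0.5 = 0.03685 m³/s
w_2 = (6.1 − 0.0)/2 = 3.05 m; q_2 = 0.62 × 0.17 × 3.05 = 0.3215 m³/s
w_3 = (11.0 − 1.0)/2 = 5 m; q_3 = 0.86 × 0.29 × 5 = 1.247 m³/s
w_4 = (14.9 − 6.1)/2 = 4.4 m; q_4 = 1.00 × 0.30 × 4.4 = 1.320 m³/s
w_5 = (16.5 − 11.0)/2 = 2.75 m; q_5 = 0.68 × 0.20 × 2.75 = 0.3740 m³/s
w_6 = (16.5 − 14.9)/2 = 0.8 m; q_6 = 0.46 × 0.08 × 0.8 = 0.02944 m³/s
Q = Σ qᵢ = 3.329 m³/s

3.33 m³/s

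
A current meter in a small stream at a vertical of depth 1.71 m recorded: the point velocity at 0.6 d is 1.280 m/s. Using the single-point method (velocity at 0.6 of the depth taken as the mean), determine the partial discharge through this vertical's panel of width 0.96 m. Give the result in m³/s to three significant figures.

v̄ = v₀.₆ = 1.280 m/s
q = v̄ × d × w = 1.280 × 1.71 × 0.96 = 2.101 m³/s

2.10 m³/s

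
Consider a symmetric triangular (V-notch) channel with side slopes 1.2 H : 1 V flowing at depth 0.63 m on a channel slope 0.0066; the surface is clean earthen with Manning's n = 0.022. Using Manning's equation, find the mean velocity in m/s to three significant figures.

A = z·y² = 1.2×0.63² = 0.4763 m²
P = 2y√(1+z²) = 2×0.63×√(1+1.2²) = 1.968 m
R = A/P = 0.4763/1.968 = 0.2420 m
Q = (1/n)·A·R^(2/3)·S^(1/2) = (1/0.022) × 0.4763 × 0.2420^(2/3) × 0.0066^(1/2) = 0.6830 m³/s
V = Q/A = 0.6830/0.4763 = 1.434 m/s

1.43 m/s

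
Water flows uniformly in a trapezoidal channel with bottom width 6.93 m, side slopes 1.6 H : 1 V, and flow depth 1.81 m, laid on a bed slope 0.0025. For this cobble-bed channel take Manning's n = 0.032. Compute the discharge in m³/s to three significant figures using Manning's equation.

A = (b + z·y)·y = (6.93 + 1.6×1.81)×1.81 = 17.79 m²
P = b + 2y√(1+z²) = 6.93 + 2×1.81×√(1+1.6²) = 13.76 m
R = A/P = 17.79/13.76 = 1.292 m
Q = (1/n)·A·R^(2/3)·S^(1/2) = (1/0.032) × 17.79 × 1.292^(2/3) × 0.0025^(1/2) = 32.97 m³/s

33.0 m³/s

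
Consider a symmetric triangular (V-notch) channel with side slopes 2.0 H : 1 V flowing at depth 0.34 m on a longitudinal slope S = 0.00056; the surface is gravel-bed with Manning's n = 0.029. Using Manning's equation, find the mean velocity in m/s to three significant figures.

A = z·y² = 2.0×0.34² = 0.2312 m²
P = 2y√(1+z²) = 2×0.34×√(1+2.0²) = 1.521 m
R = A/P = 0.2312/1.521 = 0.1521 m
Q = (1/n)·A·R^(2/3)·S^(1/2) = (1/0.029) × 0.2312 × 0.1521^(2/3) × 0.00056^(1/2) = 0.05375 m³/s
V = Q/A = 0.05375/0.2312 = 0.2325 m/s

0.232 m/s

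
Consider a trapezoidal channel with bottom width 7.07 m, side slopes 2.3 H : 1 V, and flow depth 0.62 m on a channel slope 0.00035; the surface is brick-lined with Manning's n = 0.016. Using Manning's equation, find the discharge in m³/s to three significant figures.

3.97 m³/s

A = (b + z·y)·y = (7.07 + 2.3×0.62)×0.62 = 5.268 m²
P = b + 2y√(1+z²) = 7.07 + 2×0.62×√(1+2.3²) = 10.18 m
R = A/P = 5.268/10.18 = 0.5174 m
Q = (1/n)·A·R^(2/3)·S^(1/2) = (1/0.016) × 5.268 × 0.5174^(2/3) × 0.00035^(1/2) = 3.970 m³/s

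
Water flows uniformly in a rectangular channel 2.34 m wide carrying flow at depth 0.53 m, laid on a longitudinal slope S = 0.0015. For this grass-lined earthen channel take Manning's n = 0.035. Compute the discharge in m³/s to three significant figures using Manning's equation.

A = b·y = 2.34 × 0.53 = 1.240 m²
P = b + 2y = 2.34 + 2×0.53 = 3.400 m
R = A/P = 1.240/3.400 = 0.3648 m
Q = (1/n)·A·R^(2/3)·S^(1/2) = (1/0.035) × 1.240 × 0.3648^(2/3) × 0.0015^(1/2) = 0.7006 m³/s

0.701 m³/s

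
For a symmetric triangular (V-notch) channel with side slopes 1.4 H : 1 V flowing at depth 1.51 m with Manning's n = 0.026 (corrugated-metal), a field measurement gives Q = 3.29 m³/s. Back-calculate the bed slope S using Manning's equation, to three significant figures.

A = z·y² = 1.4×1.51² = 3.192 m²
P = 2y√(1+z²) = 2×1.51×√(1+1.4²) = 5.196 m
R = A/P = 3.192/5.196 = 0.6144 m
S = (Q·n / (1·A·R^(2/3)))² = (3.29×0.026 / (1×3.192×0.7227))² = 0.001375

0.00137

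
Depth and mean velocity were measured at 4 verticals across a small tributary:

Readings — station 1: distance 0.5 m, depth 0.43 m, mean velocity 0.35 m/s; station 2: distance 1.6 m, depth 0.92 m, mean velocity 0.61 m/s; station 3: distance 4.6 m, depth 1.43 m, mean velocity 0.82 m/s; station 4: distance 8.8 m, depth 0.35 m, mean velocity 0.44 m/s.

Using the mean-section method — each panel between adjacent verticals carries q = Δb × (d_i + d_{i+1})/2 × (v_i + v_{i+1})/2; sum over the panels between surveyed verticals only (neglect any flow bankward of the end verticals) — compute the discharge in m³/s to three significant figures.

Panel 1-2: Δb = 1.1 m, d̄ = (0.43+0.92)/2 = 0.675, v̄ = (0.35+0.61)/2 = 0.48 → q = 1.1×0.675×0.48 = 0.3564 m³/s
Panel 2-3: Δb = 3 m, d̄ = (0.92+1.43)/2 = 1.175, v̄ = (0.61+0.82)/2 = 0.715 → q = 3×1.175×0.715 = 2.520 m³/s
Panel 3-4: Δb = 4.2 m, d̄ = (1.43+0.35)/2 = 0.89, v̄ = (0.82+0.44)/2 = 0.63 → q = 4.2×0.89×0.63 = 2.355 m³/s
Q = Σ q = 5.232 m³/s

5.23 m³/s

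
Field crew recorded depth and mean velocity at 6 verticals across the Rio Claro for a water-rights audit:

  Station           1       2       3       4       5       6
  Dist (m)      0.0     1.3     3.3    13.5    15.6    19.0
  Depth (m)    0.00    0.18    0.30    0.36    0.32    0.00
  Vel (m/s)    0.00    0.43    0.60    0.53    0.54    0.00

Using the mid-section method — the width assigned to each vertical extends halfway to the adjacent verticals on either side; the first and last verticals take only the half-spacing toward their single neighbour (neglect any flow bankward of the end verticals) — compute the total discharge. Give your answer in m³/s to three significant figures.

w_2 = (3.3 − 0.0)/2 = 1.65 m; q_2 = 0.43 × 0.18 × 1.65 = 0.1277 m³/s
w_3 = (13.5 − 1.3)/2 = 6.1 m; q_3 = 0.60 × 0.30 × 6.1 = 1.098 m³/s
w_4 = (15.6 − 3.3)/2 = 6.15 m; q_4 = 0.53 × 0.36 × 6.15 = 1.173 m³/s
w_5 = (19.0 − 13.5)/2 = 2.75 m; q_5 = 0.54 × 0.32 × 2.75 = 0.4752 m³/s
Stations 1, 6 contribute zero (depth or velocity is 0).
Q = Σ qᵢ = 2.874 m³/s

2.87 m³/s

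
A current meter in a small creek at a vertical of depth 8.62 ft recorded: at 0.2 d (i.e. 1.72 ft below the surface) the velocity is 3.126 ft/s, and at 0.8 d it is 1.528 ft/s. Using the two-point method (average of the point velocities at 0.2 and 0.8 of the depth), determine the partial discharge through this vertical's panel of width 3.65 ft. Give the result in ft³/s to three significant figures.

73.2 ft³/s

v̄ = (3.126 + 1.528) / 2 = 2.327 ft/s
q = v̄ × d × w = 2.327 × 8.62 × 3.65 = 73.21 ft³/s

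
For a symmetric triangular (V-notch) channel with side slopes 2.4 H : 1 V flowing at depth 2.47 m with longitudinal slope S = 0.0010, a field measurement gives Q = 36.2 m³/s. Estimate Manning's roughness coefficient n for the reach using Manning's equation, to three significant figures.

0.0140

A = z·y² = 2.4×2.47² = 14.64 m²
P = 2y√(1+z²) = 2×2.47×√(1+2.4²) = 12.84 m
R = A/P = 14.64/12.84 = 1.140 m
n = (1/Q)·A·R^(2/3)·S^(1/2) = (1/36.2) × 14.64 × 1.091 × 0.03162 = 0.01396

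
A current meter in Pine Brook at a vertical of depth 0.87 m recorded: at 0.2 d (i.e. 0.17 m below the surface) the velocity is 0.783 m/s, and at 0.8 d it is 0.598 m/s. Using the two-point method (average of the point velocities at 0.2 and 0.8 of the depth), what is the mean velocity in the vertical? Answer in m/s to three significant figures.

0.691 m/s

v̄ = (0.783 + 0.598) / 2 = 0.6905 m/s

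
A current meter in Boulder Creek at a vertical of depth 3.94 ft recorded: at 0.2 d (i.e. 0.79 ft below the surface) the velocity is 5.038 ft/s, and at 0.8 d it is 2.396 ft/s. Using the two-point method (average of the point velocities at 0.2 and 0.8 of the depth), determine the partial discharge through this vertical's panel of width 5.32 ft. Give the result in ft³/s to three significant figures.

v̄ = (5.038 + 2.396) / 2 = 3.717 ft/s
q = v̄ × d × w = 3.717 × 3.94 × 5.32 = 77.91 ft³/s

77.9 ft³/s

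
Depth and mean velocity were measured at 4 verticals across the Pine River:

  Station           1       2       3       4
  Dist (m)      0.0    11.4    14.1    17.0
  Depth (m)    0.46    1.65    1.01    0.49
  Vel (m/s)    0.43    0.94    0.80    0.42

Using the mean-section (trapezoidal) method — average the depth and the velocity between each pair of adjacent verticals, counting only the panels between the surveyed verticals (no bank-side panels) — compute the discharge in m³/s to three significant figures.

12.7 m³/s

Panel 1-2: Δb = 11.4 m, d̄ = (0.46+1.65)/2 = 1.055, v̄ = (0.43+0.94)/2 = 0.685 → q = 11.4×1.055×0.685 = 8.238 m³/s
Panel 2-3: Δb = 2.7 m, d̄ = (1.65+1.01)/2 = 1.33, v̄ = (0.94+0.80)/2 = 0.87 → q = 2.7×1.33×0.87 = 3.124 m³/s
Panel 3-4: Δb = 2.9 m, d̄ = (1.01+0.49)/2 = 0.75, v̄ = (0.80+0.42)/2 = 0.61 → q = 2.9×0.75×0.61 = 1.327 m³/s
Q = Σ q = 12.69 m³/s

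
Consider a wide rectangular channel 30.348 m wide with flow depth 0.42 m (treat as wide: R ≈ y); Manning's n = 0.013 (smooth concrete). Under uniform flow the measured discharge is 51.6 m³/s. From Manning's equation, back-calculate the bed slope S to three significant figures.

0.00881

A = b·y = 30.348 × 0.42 = 12.75 m²
Wide channel: R ≈ y = 0.42 m
S = (Q·n / (1·A·R^(2/3)))² = (51.6×0.013 / (1×12.75×0.5608))² = 0.008806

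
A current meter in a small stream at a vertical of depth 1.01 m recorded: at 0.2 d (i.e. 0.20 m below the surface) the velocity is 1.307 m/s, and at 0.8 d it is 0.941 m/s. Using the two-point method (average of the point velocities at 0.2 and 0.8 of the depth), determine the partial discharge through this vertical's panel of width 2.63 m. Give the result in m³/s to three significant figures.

v̄ = (1.307 + 0.941) / 2 = 1.124 m/s
q = v̄ × d × w = 1.124 × 1.01 × 2.63 = 2.986 m³/s

2.99 m³/s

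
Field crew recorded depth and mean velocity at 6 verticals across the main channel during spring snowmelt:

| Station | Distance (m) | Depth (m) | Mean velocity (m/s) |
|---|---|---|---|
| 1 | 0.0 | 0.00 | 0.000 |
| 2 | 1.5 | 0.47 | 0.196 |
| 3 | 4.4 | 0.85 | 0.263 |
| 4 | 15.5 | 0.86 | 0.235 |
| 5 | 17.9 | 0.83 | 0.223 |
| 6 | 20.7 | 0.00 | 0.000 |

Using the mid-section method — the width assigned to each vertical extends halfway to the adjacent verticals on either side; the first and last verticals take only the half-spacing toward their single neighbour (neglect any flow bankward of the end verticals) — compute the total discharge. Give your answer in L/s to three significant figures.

3610 L/s

w_2 = (4.4 − 0.0)/2 = 2.2 m; q_2 = 0.196 × 0.47 × 2.2 = 0.2027 m³/s
w_3 = (15.5 − 1.5)/2 = 7 m; q_3 = 0.263 × 0.85 × 7 = 1.565 m³/s
w_4 = (17.9 − 4.4)/2 = 6.75 m; q_4 = 0.235 × 0.86 × 6.75 = 1.364 m³/s
w_5 = (20.7 − 15.5)/2 = 2.6 m; q_5 = 0.223 × 0.83 × 2.6 = 0.4812 m³/s
Stations 1, 6 contribute zero (depth or velocity is 0).
Q = Σ qᵢ = 3.613 m³/s
= 3.613 × 1000 = 3613 L/s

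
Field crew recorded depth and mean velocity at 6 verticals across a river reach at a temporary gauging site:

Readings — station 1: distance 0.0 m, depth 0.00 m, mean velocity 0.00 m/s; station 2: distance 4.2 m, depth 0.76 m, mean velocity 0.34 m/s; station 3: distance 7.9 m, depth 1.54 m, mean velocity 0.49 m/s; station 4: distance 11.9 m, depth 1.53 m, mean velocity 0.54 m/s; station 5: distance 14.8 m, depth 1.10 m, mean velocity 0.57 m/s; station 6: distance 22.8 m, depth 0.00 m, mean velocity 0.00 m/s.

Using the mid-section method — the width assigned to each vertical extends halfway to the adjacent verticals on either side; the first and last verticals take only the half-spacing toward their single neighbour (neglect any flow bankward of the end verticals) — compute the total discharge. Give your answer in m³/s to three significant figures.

w_2 = (7.9 − 0.0)/2 = 3.95 m; q_2 = 0.34 × 0.76 × 3.95 = 1.021 m³/s
w_3 = (11.9 − 4.2)/2 = 3.85 m; q_3 = 0.49 × 1.54 × 3.85 = 2.905 m³/s
w_4 = (14.8 − 7.9)/2 = 3.45 m; q_4 = 0.54 × 1.53 × 3.45 = 2.850 m³/s
w_5 = (22.8 − 11.9)/2 = 5.45 m; q_5 = 0.57 × 1.10 × 5.45 = 3.417 m³/s
Stations 1, 6 contribute zero (depth or velocity is 0).
Q = Σ qᵢ = 10.19 m³/s

10.2 m³/s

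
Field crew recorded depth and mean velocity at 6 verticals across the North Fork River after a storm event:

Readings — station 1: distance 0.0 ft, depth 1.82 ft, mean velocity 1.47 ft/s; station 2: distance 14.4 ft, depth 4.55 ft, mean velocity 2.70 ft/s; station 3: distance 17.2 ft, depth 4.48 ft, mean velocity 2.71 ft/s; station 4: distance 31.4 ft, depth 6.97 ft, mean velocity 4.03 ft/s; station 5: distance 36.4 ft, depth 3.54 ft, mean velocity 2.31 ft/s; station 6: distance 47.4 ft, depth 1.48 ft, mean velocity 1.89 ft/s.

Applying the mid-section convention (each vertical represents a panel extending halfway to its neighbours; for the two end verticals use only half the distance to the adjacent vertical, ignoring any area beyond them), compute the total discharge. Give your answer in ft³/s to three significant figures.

579 ft³/s

w_1 = (14.4 − 0.0)/2 = 7.2 ft; q_1 = 1.47 × 1.82 × 7.2 = 19.26 ft³/s
w_2 = (17.2 − 0.0)/2 = 8.6 ft; q_2 = 2.70 × 4.55 × 8.6 = 105.7 ft³/s
w_3 = (31.4 − 14.4)/2 = 8.5 ft; q_3 = 2.71 × 4.48 × 8.5 = 103.2 ft³/s
w_4 = (36.4 − 17.2)/2 = 9.6 ft; q_4 = 4.03 × 6.97 × 9.6 = 269.7 ft³/s
w_5 = (47.4 − 31.4)/2 = 8 ft; q_5 = 2.31 × 3.54 × 8 = 65.42 ft³/s
w_6 = (47.4 − 36.4)/2 = 5.5 ft; q_6 = 1.89 × 1.48 × 5.5 = 15.38 ft³/s
Q = Σ qᵢ = 578.6 ft³/s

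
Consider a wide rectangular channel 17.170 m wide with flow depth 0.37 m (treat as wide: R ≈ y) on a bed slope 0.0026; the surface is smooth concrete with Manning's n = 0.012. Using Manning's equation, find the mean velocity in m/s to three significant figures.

2.19 m/s

A = b·y = 17.170 × 0.37 = 6.353 m²
Wide channel: R ≈ y = 0.37 m
Q = (1/n)·A·R^(2/3)·S^(1/2) = (1/0.012) × 6.353 × 0.3700^(2/3) × 0.0026^(1/2) = 13.91 m³/s
V = Q/A = 13.91/6.353 = 2.190 m/s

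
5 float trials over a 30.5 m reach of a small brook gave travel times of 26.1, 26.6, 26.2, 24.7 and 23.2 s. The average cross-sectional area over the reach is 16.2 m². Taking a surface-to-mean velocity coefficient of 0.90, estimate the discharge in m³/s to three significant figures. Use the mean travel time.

17.5 m³/s

t̄ = (26.1 + 26.6 + 26.2 + 24.7 + 23.2) / 5 = 25.36 s
v_surface = L / t̄ = 30.5 / 25.36 = 1.203 m/s
v_mean = 0.90 × 1.203 = 1.082 m/s
Q = A × v_mean = 16.2 × 1.082 = 17.54 m³/s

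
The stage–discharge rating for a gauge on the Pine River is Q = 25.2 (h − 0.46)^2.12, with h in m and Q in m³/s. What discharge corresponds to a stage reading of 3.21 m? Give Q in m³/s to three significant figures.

215 m³/s

Q = 25.2 × (3.21 − 0.46)^2.12 = 25.2 × 2.75^2.12 = 215.2 m³/s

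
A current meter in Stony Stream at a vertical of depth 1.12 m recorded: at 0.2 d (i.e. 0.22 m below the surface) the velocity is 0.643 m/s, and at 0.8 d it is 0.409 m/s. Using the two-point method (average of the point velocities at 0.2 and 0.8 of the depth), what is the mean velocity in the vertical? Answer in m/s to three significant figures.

v̄ = (0.643 + 0.409) / 2 = 0.5260 m/s

0.526 m/s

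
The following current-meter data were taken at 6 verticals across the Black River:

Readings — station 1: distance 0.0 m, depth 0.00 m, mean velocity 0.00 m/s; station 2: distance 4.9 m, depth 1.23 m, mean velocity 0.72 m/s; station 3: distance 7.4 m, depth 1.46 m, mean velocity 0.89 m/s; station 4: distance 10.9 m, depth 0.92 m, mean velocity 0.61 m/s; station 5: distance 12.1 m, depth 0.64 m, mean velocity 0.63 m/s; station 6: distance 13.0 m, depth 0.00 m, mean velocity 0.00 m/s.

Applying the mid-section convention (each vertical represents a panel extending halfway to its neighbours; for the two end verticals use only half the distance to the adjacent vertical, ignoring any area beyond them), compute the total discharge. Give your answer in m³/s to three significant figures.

w_2 = (7.4 − 0.0)/2 = 3.7 m; q_2 = 0.72 × 1.23 × 3.7 = 3.277 m³/s
w_3 = (10.9 − 4.9)/2 = 3 m; q_3 = 0.89 × 1.46 × 3 = 3.898 m³/s
w_4 = (12.1 − 7.4)/2 = 2.35 m; q_4 = 0.61 × 0.92 × 2.35 = 1.319 m³/s
w_5 = (13.0 − 10.9)/2 = 1.05 m; q_5 = 0.63 × 0.64 × 1.05 = 0.4234 m³/s
Stations 1, 6 contribute zero (depth or velocity is 0).
Q = Σ qᵢ = 8.917 m³/s

8.92 m³/s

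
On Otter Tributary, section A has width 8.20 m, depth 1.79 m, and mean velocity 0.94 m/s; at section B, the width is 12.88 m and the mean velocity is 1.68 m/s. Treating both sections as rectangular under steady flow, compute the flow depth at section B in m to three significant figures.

0.638 m

Q = A₁V₁ = (8.20×1.79) × 0.94 = 13.80 m³/s
d₂ = Q/(b₂ V₂) = 13.80/(12.88×1.68) = 0.6376 m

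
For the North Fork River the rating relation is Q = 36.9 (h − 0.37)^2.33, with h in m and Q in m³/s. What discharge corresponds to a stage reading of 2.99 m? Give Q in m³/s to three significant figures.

348 m³/s

Q = 36.9 × (2.99 − 0.37)^2.33 = 36.9 × 2.62^2.33 = 348.1 m³/s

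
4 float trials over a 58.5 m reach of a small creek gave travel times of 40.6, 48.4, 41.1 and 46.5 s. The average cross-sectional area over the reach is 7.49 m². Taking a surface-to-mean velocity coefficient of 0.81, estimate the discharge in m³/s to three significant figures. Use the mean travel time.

8.04 m³/s

t̄ = (40.6 + 48.4 + 41.1 + 46.5) / 4 = 44.15 s
v_surface = L / t̄ = 58.5 / 44.15 = 1.325 m/s
v_mean = 0.81 × 1.325 = 1.073 m/s
Q = A × v_mean = 7.49 × 1.073 = 8.039 m³/s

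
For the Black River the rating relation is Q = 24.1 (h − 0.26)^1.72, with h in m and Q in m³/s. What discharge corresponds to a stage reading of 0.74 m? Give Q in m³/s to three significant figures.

Q = 24.1 × (0.74 − 0.26)^1.72 = 24.1 × 0.48^1.72 = 6.819 m³/s

6.82 m³/s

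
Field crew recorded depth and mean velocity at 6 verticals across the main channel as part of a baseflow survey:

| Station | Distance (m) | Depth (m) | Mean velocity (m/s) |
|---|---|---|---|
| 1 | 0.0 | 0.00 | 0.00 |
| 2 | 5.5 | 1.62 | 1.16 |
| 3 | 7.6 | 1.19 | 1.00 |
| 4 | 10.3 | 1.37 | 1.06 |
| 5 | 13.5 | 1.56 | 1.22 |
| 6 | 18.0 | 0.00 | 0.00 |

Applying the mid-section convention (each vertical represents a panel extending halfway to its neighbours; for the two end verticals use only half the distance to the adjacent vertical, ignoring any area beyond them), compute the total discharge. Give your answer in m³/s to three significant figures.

w_2 = (7.6 − 0.0)/2 = 3.8 m; q_2 = 1.16 × 1.62 × 3.8 = 7.141 m³/s
w_3 = (10.3 − 5.5)/2 = 2.4 m; q_3 = 1.00 × 1.19 × 2.4 = 2.856 m³/s
w_4 = (13.5 − 7.6)/2 = 2.95 m; q_4 = 1.06 × 1.37 × 2.95 = 4.284 m³/s
w_5 = (18.0 − 10.3)/2 = 3.85 m; q_5 = 1.22 × 1.56 × 3.85 = 7.327 m³/s
Stations 1, 6 contribute zero (depth or velocity is 0).
Q = Σ qᵢ = 21.61 m³/s

21.6 m³/s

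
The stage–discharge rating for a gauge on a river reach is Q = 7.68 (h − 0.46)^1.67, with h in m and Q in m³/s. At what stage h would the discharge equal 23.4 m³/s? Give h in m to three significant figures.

h − h₀ = (Q/C)^(1/b) = (23.4/7.68)^(1/1.67) = 1.949 m
h = 0.46 + 1.949 = 2.409 m

2.41 m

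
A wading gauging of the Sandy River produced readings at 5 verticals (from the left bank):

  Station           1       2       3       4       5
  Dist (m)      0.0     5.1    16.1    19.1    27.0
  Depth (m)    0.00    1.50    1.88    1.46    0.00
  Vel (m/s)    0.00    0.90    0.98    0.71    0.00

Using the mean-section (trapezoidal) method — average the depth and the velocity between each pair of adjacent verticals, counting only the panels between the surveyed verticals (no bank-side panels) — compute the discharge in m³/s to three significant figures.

25.5 m³/s

Panel 1-2: Δb = 5.1 m, d̄ = (0.00+1.50)/2 = 0.75, v̄ = (0.00+0.90)/2 = 0.45 → q = 5.1×0.75×0.45 = 1.721 m³/s
Panel 2-3: Δb = 11 m, d̄ = (1.50+1.88)/2 = 1.69, v̄ = (0.90+0.98)/2 = 0.94 → q = 11×1.69×0.94 = 17.47 m³/s
Panel 3-4: Δb = 3 m, d̄ = (1.88+1.46)/2 = 1.67, v̄ = (0.98+0.71)/2 = 0.845 → q = 3×1.67×0.845 = 4.233 m³/s
Panel 4-5: Δb = 7.9 m, d̄ = (1.46+0.00)/2 = 0.73, v̄ = (0.71+0.00)/2 = 0.355 → q = 7.9×0.73×0.355 = 2.047 m³/s
Q = Σ q = 25.48 m³/s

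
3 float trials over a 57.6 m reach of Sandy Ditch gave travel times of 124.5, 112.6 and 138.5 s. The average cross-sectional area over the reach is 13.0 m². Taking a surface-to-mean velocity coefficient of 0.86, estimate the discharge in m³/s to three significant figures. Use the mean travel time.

t̄ = (124.5 + 112.6 + 138.5) / 3 = 125.2 s
v_surface = L / t̄ = 57.6 / 125.2 = 0.4601 m/s
v_mean = 0.86 × 0.4601 = 0.3957 m/s
Q = A × v_mean = 13.0 × 0.3957 = 5.144 m³/s

5.14 m³/s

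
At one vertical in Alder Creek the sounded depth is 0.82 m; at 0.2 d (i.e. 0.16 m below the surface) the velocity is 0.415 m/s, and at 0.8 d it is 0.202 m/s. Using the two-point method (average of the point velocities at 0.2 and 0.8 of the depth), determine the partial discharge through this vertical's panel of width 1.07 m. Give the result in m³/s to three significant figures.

0.271 m³/s

v̄ = (0.415 + 0.202) / 2 = 0.3085 m/s
q = v̄ × d × w = 0.3085 × 0.82 × 1.07 = 0.2707 m³/s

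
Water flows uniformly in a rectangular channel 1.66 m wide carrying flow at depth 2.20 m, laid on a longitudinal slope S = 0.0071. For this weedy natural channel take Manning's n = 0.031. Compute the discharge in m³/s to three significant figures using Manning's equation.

A = b·y = 1.66 × 2.20 = 3.652 m²
P = b + 2y = 1.66 + 2×2.20 = 6.060 m
R = A/P = 3.652/6.060 = 0.6026 m
Q = (1/n)·A·R^(2/3)·S^(1/2) = (1/0.031) × 3.652 × 0.6026^(2/3) × 0.0071^(1/2) = 7.082 m³/s

7.08 m³/s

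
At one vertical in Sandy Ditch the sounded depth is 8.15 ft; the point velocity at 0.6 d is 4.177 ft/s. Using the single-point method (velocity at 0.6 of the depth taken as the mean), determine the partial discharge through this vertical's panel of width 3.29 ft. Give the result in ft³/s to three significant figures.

112 ft³/s

v̄ = v₀.₆ = 4.177 ft/s
q = v̄ × d × w = 4.177 × 8.15 × 3.29 = 112.0 ft³/s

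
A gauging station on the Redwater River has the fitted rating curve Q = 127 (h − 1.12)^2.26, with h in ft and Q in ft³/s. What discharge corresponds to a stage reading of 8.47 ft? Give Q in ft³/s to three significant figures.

11500 ft³/s

Q = 127 × (8.47 − 1.12)^2.26 = 127 × 7.35^2.26 = 11520 ft³/s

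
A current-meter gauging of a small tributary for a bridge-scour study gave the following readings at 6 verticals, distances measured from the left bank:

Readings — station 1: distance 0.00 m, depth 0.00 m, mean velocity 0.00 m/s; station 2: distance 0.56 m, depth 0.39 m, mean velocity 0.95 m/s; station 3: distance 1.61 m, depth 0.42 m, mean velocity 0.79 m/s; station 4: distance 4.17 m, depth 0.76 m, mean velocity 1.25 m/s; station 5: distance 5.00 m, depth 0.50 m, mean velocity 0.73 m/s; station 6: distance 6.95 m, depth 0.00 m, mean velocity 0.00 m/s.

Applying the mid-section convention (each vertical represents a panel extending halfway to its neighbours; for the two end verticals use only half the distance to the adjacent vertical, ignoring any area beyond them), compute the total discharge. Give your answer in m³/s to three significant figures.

3.01 m³/s

w_2 = (1.61 − 0.00)/2 = 0.805 m; q_2 = 0.95 × 0.39 × 0.805 = 0.2983 m³/s
w_3 = (4.17 − 0.56)/2 = 1.805 m; q_3 = 0.79 × 0.42 × 1.805 = 0.5989 m³/s
w_4 = (5.00 − 1.61)/2 = 1.695 m; q_4 = 1.25 × 0.76 × 1.695 = 1.610 m³/s
w_5 = (6.95 − 4.17)/2 = 1.39 m; q_5 = 0.73 × 0.50 × 1.39 = 0.5074 m³/s
Stations 1, 6 contribute zero (depth or velocity is 0).
Q = Σ qᵢ = 3.015 m³/s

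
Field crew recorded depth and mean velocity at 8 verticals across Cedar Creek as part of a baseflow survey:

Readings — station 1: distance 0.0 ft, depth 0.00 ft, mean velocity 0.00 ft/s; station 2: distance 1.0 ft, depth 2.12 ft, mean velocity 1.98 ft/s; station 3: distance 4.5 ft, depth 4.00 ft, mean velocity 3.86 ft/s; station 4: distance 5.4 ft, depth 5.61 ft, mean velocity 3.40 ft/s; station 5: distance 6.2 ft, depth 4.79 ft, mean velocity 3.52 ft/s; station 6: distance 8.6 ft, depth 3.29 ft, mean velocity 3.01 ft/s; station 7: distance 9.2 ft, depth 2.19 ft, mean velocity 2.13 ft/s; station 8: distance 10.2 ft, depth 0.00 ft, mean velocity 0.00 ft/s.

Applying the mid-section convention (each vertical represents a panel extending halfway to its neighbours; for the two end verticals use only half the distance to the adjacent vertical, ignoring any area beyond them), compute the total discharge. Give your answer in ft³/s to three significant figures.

w_2 = (4.5 − 0.0)/2 = 2.25 ft; q_2 = 1.98 × 2.12 × 2.25 = 9.445 ft³/s
w_3 = (5.4 − 1.0)/2 = 2.2 ft; q_3 = 3.86 × 4.00 × 2.2 = 33.97 ft³/s
w_4 = (6.2 − 4.5)/2 = 0.85 ft; q_4 = 3.40 × 5.61 × 0.85 = 16.21 ft³/s
w_5 = (8.6 − 5.4)/2 = 1.6 ft; q_5 = 3.52 × 4.79 × 1.6 = 26.98 ft³/s
w_6 = (9.2 − 6.2)/2 = 1.5 ft; q_6 = 3.01 × 3.29 × 1.5 = 14.85 ft³/s
w_7 = (10.2 − 8.6)/2 = 0.8 ft; q_7 = 2.13 × 2.19 × 0.8 = 3.732 ft³/s
Stations 1, 8 contribute zero (depth or velocity is 0).
Q = Σ qᵢ = 105.2 ft³/s

105 ft³/s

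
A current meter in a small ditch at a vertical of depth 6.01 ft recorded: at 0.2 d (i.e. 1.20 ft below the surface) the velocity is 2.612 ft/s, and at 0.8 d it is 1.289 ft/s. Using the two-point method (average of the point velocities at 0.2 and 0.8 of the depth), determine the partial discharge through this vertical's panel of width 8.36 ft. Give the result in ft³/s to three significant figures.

v̄ = (2.612 + 1.289) / 2 = 1.951 ft/s
q = v̄ × d × w = 1.951 × 6.01 × 8.36 = 98.00 ft³/s

98.0 ft³/s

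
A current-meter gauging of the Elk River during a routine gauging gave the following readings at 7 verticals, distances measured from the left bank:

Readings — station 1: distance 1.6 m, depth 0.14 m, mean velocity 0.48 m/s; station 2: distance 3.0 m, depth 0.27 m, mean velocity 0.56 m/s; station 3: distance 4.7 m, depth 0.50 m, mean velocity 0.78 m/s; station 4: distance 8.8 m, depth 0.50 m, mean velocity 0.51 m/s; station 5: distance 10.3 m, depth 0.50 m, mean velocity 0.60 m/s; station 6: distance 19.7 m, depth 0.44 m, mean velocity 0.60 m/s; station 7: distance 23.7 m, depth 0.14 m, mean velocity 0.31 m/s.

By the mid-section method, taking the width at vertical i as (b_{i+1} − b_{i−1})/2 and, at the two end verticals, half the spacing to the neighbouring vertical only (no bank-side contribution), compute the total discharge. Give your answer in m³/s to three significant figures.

w_1 = (3.0 − 1.6)/2 = 0.7 m; q_1 = 0.48 × 0.14 × 0.7 = 0.04704 m³/s
w_2 = (4.7 − 1.6)/2 = 1.55 m; q_2 = 0.56 × 0.27 × 1.55 = 0.2344 m³/s
w_3 = (8.8 − 3.0)/2 = 2.9 m; q_3 = 0.78 × 0.50 × 2.9 = 1.131 m³/s
w_4 = (10.3 − 4.7)/2 = 2.8 m; q_4 = 0.51 × 0.50 × 2.8 = 0.7140 m³/s
w_5 = (19.7 − 8.8)/2 = 5.45 m; q_5 = 0.60 × 0.50 × 5.45 = 1.635 m³/s
w_6 = (23.7 − 10.3)/2 = 6.7 m; q_6 = 0.60 × 0.44 × 6.7 = 1.769 m³/s
w_7 = (23.7 − 19.7)/2 = 2 m; q_7 = 0.31 × 0.14 × 2 = 0.08680 m³/s
Q = Σ qᵢ = 5.617 m³/s

5.62 m³/s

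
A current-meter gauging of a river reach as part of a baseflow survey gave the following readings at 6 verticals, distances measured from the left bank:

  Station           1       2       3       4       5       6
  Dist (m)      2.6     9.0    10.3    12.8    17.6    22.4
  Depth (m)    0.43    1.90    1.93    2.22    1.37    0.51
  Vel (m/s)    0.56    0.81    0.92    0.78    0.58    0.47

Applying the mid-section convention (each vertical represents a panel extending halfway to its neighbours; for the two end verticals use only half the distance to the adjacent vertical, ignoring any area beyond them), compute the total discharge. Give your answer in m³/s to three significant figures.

20.8 m³/s

w_1 = (9.0 − 2.6)/2 = 3.2 m; q_1 = 0.56 × 0.43 × 3.2 = 0.7706 m³/s
w_2 = (10.3 − 2.6)/2 = 3.85 m; q_2 = 0.81 × 1.90 × 3.85 = 5.925 m³/s
w_3 = (12.8 − 9.0)/2 = 1.9 m; q_3 = 0.92 × 1.93 × 1.9 = 3.374 m³/s
w_4 = (17.6 − 10.3)/2 = 3.65 m; q_4 = 0.78 × 2.22 × 3.65 = 6.320 m³/s
w_5 = (22.4 − 12.8)/2 = 4.8 m; q_5 = 0.58 × 1.37 × 4.8 = 3.814 m³/s
w_6 = (22.4 − 17.6)/2 = 2.4 m; q_6 = 0.47 × 0.51 × 2.4 = 0.5753 m³/s
Q = Σ qᵢ = 20.78 m³/s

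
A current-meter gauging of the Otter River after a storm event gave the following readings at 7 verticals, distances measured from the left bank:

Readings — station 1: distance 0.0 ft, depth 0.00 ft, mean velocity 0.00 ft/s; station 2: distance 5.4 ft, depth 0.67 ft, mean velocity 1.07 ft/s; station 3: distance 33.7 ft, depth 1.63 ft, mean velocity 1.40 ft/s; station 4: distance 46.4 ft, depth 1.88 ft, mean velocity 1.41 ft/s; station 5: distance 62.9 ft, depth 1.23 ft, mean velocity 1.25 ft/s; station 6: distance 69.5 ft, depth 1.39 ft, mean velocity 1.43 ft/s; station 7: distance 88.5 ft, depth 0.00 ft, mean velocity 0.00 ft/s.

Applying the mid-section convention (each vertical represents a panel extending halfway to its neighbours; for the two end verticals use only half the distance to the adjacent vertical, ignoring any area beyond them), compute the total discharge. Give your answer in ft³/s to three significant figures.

141 ft³/s

w_2 = (33.7 − 0.0)/2 = 16.85 ft; q_2 = 1.07 × 0.67 × 16.85 = 12.08 ft³/s
w_3 = (46.4 − 5.4)/2 = 20.5 ft; q_3 = 1.40 × 1.63 × 20.5 = 46.78 ft³/s
w_4 = (62.9 − 33.7)/2 = 14.6 ft; q_4 = 1.41 × 1.88 × 14.6 = 38.70 ft³/s
w_5 = (69.5 − 46.4)/2 = 11.55 ft; q_5 = 1.25 × 1.23 × 11.55 = 17.76 ft³/s
w_6 = (88.5 − 62.9)/2 = 12.8 ft; q_6 = 1.43 × 1.39 × 12.8 = 25.44 ft³/s
Stations 1, 7 contribute zero (depth or velocity is 0).
Q = Σ qᵢ = 140.8 ft³/s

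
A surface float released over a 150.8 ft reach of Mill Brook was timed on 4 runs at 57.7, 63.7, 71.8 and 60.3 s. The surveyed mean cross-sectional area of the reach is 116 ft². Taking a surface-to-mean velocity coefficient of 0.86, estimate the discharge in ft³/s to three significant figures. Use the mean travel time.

237 ft³/s

t̄ = (57.7 + 63.7 + 71.8 + 60.3) / 4 = 63.375 s
v_surface = L / t̄ = 150.8 / 63.375 = 2.379 ft/s
v_mean = 0.86 × 2.379 = 2.046 ft/s
Q = A × v_mean = 116 × 2.046 = 237.4 ft³/s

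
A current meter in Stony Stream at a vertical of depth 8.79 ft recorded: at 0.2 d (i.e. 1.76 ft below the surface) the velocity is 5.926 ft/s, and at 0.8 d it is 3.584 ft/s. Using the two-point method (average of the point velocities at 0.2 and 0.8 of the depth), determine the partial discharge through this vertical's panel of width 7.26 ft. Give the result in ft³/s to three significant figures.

v̄ = (5.926 + 3.584) / 2 = 4.755 ft/s
q = v̄ × d × w = 4.755 × 8.79 × 7.26 = 303.4 ft³/s

303 ft³/s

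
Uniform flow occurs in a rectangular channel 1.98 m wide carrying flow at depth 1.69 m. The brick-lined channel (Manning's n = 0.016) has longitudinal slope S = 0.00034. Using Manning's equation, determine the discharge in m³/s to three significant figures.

2.82 m³/s

A = b·y = 1.98 × 1.69 = 3.346 m²
P = b + 2y = 1.98 + 2×1.69 = 5.360 m
R = A/P = 3.346/5.360 = 0.6243 m
Q = (1/n)·A·R^(2/3)·S^(1/2) = (1/0.016) × 3.346 × 0.6243^(2/3) × 0.00034^(1/2) = 2.817 m³/s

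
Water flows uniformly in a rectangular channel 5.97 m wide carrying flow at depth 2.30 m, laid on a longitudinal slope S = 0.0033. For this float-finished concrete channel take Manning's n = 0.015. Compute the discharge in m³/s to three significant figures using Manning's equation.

A = b·y = 5.97 × 2.30 = 13.73 m²
P = b + 2y = 5.97 + 2×2.30 = 10.57 m
R = A/P = 13.73/10.57 = 1.299 m
Q = (1/n)·A·R^(2/3)·S^(1/2) = (1/0.015) × 13.73 × 1.299^(2/3) × 0.0033^(1/2) = 62.61 m³/s

62.6 m³/s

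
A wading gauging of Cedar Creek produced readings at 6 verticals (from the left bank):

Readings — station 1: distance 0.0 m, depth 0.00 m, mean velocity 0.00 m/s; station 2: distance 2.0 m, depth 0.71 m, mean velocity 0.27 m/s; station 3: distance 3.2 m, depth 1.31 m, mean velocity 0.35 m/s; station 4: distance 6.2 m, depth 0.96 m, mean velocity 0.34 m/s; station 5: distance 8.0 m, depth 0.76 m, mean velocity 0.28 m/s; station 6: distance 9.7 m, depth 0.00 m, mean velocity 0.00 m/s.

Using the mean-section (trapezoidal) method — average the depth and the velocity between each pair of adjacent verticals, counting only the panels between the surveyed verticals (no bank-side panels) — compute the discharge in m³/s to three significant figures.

Panel 1-2: Δb = 2 m, d̄ = (0.00+0.71)/2 = 0.355, v̄ = (0.00+0.27)/2 = 0.135 → q = 2×0.355×0.135 = 0.09585 m³/s
Panel 2-3: Δb = 1.2 m, d̄ = (0.71+1.31)/2 = 1.01, v̄ = (0.27+0.35)/2 = 0.31 → q = 1.2×1.01×0.31 = 0.3757 m³/s
Panel 3-4: Δb = 3 m, d̄ = (1.31+0.96)/2 = 1.135, v̄ = (0.35+0.34)/2 = 0.345 → q = 3×1.135×0.345 = 1.175 m³/s
Panel 4-5: Δb = 1.8 m, d̄ = (0.96+0.76)/2 = 0.86, v̄ = (0.34+0.28)/2 = 0.31 → q = 1.8×0.86×0.31 = 0.4799 m³/s
Panel 5-6: Δb = 1.7 m, d̄ = (0.76+0.00)/2 = 0.38, v̄ = (0.28+0.00)/2 = 0.14 → q = 1.7×0.38×0.14 = 0.09044 m³/s
Q = Σ q = 2.217 m³/s

2.22 m³/s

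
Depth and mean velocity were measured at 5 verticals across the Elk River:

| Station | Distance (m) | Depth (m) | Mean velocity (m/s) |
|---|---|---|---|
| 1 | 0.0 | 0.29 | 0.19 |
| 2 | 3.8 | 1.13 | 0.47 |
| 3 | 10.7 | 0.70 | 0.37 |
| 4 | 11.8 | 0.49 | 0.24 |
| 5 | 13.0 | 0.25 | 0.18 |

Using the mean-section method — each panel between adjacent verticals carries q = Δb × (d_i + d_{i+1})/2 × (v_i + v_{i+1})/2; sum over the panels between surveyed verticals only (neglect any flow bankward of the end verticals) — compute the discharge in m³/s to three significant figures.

Panel 1-2: Δb = 3.8 m, d̄ = (0.29+1.13)/2 = 0.71, v̄ = (0.19+0.47)/2 = 0.33 → q = 3.8×0.71×0.33 = 0.8903 m³/s
Panel 2-3: Δb = 6.9 m, d̄ = (1.13+0.70)/2 = 0.915, v̄ = (0.47+0.37)/2 = 0.42 → q = 6.9×0.915×0.42 = 2.652 m³/s
Panel 3-4: Δb = 1.1 m, d̄ = (0.70+0.49)/2 = 0.595, v̄ = (0.37+0.24)/2 = 0.305 → q = 1.1×0.595×0.305 = 0.1996 m³/s
Panel 4-5: Δb = 1.2 m, d̄ = (0.49+0.25)/2 = 0.37, v̄ = (0.24+0.18)/2 = 0.21 → q = 1.2×0.37×0.21 = 0.09324 m³/s
Q = Σ q = 3.835 m³/s

3.83 m³/s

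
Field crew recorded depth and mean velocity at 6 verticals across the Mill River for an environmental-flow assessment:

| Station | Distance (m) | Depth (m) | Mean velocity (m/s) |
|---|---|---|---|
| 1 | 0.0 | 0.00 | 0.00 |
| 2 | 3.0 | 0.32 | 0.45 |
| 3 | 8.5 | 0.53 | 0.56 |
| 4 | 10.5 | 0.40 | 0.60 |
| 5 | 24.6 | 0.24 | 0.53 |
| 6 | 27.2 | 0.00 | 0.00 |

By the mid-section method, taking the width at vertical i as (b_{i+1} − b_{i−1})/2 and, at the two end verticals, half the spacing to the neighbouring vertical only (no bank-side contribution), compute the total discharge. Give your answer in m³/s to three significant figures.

4.72 m³/s

w_2 = (8.5 − 0.0)/2 = 4.25 m; q_2 = 0.45 × 0.32 × 4.25 = 0.6120 m³/s
w_3 = (10.5 − 3.0)/2 = 3.75 m; q_3 = 0.56 × 0.53 × 3.75 = 1.113 m³/s
w_4 = (24.6 − 8.5)/2 = 8.05 m; q_4 = 0.60 × 0.40 × 8.05 = 1.932 m³/s
w_5 = (27.2 − 10.5)/2 = 8.35 m; q_5 = 0.53 × 0.24 × 8.35 = 1.062 m³/s
Stations 1, 6 contribute zero (depth or velocity is 0).
Q = Σ qᵢ = 4.719 m³/s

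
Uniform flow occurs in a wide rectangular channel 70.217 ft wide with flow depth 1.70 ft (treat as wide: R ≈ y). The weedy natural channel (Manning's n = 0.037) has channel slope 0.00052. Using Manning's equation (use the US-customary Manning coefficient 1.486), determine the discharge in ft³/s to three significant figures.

156 ft³/s

A = b·y = 70.217 × 1.70 = 119.4 ft²
Wide channel: R ≈ y = 1.70 ft
Q = (1.486/n)·A·R^(2/3)·S^(1/2) = (1.486/0.037) × 119.4 × 1.700^(2/3) × 0.00052^(1/2) = 155.7 ft³/s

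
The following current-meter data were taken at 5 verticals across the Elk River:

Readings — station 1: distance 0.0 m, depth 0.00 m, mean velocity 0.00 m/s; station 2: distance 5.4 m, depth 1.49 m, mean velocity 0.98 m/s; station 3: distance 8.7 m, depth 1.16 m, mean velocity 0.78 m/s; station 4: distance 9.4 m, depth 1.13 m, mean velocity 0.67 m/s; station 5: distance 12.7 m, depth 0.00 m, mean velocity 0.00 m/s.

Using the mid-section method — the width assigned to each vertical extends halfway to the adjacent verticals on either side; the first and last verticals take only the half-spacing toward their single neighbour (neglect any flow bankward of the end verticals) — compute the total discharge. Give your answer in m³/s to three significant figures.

9.68 m³/s

w_2 = (8.7 − 0.0)/2 = 4.35 m; q_2 = 0.98 × 1.49 × 4.35 = 6.352 m³/s
w_3 = (9.4 − 5.4)/2 = 2 m; q_3 = 0.78 × 1.16 × 2 = 1.810 m³/s
w_4 = (12.7 − 8.7)/2 = 2 m; q_4 = 0.67 × 1.13 × 2 = 1.514 m³/s
Stations 1, 5 contribute zero (depth or velocity is 0).
Q = Σ qᵢ = 9.676 m³/s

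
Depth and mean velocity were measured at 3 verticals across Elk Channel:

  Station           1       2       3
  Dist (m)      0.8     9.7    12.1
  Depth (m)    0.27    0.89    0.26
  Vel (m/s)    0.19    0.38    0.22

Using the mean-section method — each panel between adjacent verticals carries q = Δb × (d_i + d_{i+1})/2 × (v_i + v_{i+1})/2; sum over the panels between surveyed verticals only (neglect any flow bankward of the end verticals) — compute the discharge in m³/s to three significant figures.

1.89 m³/s

Panel 1-2: Δb = 8.9 m, d̄ = (0.27+0.89)/2 = 0.58, v̄ = (0.19+0.38)/2 = 0.285 → q = 8.9×0.58×0.285 = 1.471 m³/s
Panel 2-3: Δb = 2.4 m, d̄ = (0.89+0.26)/2 = 0.575, v̄ = (0.38+0.22)/2 = 0.3 → q = 2.4×0.575×0.3 = 0.4140 m³/s
Q = Σ q = 1.885 m³/s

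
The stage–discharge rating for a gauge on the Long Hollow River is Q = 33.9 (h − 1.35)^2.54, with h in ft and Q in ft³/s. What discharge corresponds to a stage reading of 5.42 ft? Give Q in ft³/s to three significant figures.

Q = 33.9 × (5.42 − 1.35)^2.54 = 33.9 × 4.07^2.54 = 1198 ft³/s

1200 ft³/s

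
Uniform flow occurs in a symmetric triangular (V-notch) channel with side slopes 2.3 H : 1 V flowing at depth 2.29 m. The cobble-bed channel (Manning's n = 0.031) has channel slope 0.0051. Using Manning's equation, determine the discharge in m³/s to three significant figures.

28.7 m³/s

A = z·y² = 2.3×2.29² = 12.06 m²
P = 2y√(1+z²) = 2×2.29×√(1+2.3²) = 11.49 m
R = A/P = 12.06/11.49 = 1.050 m
Q = (1/n)·A·R^(2/3)·S^(1/2) = (1/0.031) × 12.06 × 1.050^(2/3) × 0.0051^(1/2) = 28.71 m³/s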